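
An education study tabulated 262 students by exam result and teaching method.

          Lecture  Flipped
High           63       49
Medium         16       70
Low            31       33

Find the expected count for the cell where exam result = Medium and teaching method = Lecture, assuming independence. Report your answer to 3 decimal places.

Row total (Medium) = 86; column total (Lecture) = 110; grand total N = 262.
Expected count = (row total × column total) / N = 86 × 110 / 262 = 36.107.

36.107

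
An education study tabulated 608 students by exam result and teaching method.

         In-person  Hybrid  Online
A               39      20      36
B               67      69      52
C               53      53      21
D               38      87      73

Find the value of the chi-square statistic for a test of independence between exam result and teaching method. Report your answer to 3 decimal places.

39.646

Row totals: 95, 188, 127, 198. Column totals: 197, 229, 182. Grand total N = 608.
Expected counts (row total × column total / N):
  A, In-person: 95×197/608 = 30.7812
  A, Hybrid: 95×229/608 = 35.7812
  A, Online: 95×182/608 = 28.4375
  B, In-person: 188×197/608 = 60.9145
  B, Hybrid: 188×229/608 = 70.8092
  B, Online: 188×182/608 = 56.2763
  C, In-person: 127×197/608 = 41.1497
  C, Hybrid: 127×229/608 = 47.8339
  C, Online: 127×182/608 = 38.0164
  D, In-person: 198×197/608 = 64.1546
  D, Hybrid: 198×229/608 = 74.5757
  D, Online: 198×182/608 = 59.2697
Contributions (O − E)²/E:
  (39 − 30.7812)²/30.7812 = 2.1945
  (20 − 35.7812)²/35.7812 = 6.9603
  (36 − 28.4375)²/28.4375 = 2.0111
  (67 − 60.9145)²/60.9145 = 0.6080
  (69 − 70.8092)²/70.8092 = 0.0462
  (52 − 56.2763)²/56.2763 = 0.3249
  (53 − 41.1497)²/41.1497 = 3.4127
  (53 − 47.8339)²/47.8339 = 0.5579
  (21 − 38.0164)²/38.0164 = 7.6167
  (38 − 64.1546)²/64.1546 = 10.6627
  (87 − 74.5757)²/74.5757 = 2.0699
  (73 − 59.2697)²/59.2697 = 3.1807
χ² = 2.1945 + 6.9603 + 2.0111 + 0.6080 + 0.0462 + 0.3249 + 3.4127 + 0.5579 + 7.6167 + 10.6627 + 2.0699 + 3.1807 = 39.646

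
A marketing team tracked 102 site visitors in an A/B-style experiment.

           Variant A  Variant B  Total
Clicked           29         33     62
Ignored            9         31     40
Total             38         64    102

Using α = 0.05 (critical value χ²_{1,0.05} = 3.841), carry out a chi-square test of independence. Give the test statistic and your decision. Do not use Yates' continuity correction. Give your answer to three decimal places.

6.129; reject H₀

Grand total N = 102.
Expected counts (row total × column total / N):
  Clicked, Variant A: 62×38/102 = 23.09804
  Clicked, Variant B: 62×64/102 = 38.90196
  Ignored, Variant A: 40×38/102 = 14.90196
  Ignored, Variant B: 40×64/102 = 25.09804
Contributions (O − E)²/E:
  (29 − 23.09804)²/23.09804 = 1.5081
  (33 − 38.90196)²/38.90196 = 0.8954
  (9 − 14.90196)²/14.90196 = 2.3375
  (31 − 25.09804)²/25.09804 = 1.3879
χ² = 1.5081 + 0.8954 + 2.3375 + 1.3879 = 6.129
df = (2−1)(2−1) = 1. Since 6.129 > 3.841, reject the null hypothesis of independence at α = 0.05.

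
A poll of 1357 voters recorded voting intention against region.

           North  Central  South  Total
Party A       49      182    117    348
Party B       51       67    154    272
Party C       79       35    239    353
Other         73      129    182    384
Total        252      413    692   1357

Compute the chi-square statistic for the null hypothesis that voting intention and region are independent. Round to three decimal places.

Grand total N = 1357.
Expected counts (row total × column total / N):
  Party A, North: 348×252/1357 = 64.6249
  Party A, Central: 348×413/1357 = 105.9130
  Party A, South: 348×692/1357 = 177.4620
  Party B, North: 272×252/1357 = 50.5114
  Party B, Central: 272×413/1357 = 82.7826
  Party B, South: 272×692/1357 = 138.7060
  Party C, North: 353×252/1357 = 65.5534
  Party C, Central: 353×413/1357 = 107.4348
  Party C, South: 353×692/1357 = 180.0118
  Other, North: 384×252/1357 = 71.3102
  Other, Central: 384×413/1357 = 116.8696
  Other, South: 384×692/1357 = 195.8202
Contributions (O − E)²/E:
  (49 − 64.6249)²/64.6249 = 3.7778
  (182 − 105.9130)²/105.9130 = 54.6603
  (117 − 177.4620)²/177.4620 = 20.5996
  (51 − 50.5114)²/50.5114 = 0.0047
  (67 − 82.7826)²/82.7826 = 3.0090
  (154 − 138.7060)²/138.7060 = 1.6863
  (79 − 65.5534)²/65.5534 = 2.7582
  (35 − 107.4348)²/107.4348 = 48.8371
  (239 − 180.0118)²/180.0118 = 19.3299
  (73 − 71.3102)²/71.3102 = 0.0400
  (129 − 116.8696)²/116.8696 = 1.2591
  (182 − 195.8202)²/195.8202 = 0.9754
χ² = 3.7778 + 54.6603 + 20.5996 + 0.0047 + 3.0090 + 1.6863 + 2.7582 + 48.8371 + 19.3299 + 0.0400 + 1.2591 + 0.9754 = 156.937

156.937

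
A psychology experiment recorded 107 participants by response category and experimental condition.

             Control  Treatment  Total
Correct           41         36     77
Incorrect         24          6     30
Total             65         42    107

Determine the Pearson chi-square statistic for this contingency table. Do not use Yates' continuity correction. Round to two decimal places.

6.48

Grand total N = 107.
Expected counts (row total × column total / N):
  Correct, Control: 77×65/107 = 46.776
  Correct, Treatment: 77×42/107 = 30.224
  Incorrect, Control: 30×65/107 = 18.224
  Incorrect, Treatment: 30×42/107 = 11.776
Contributions (O − E)²/E:
  (41 − 46.776)²/46.776 = 0.7132
  (36 − 30.224)²/30.224 = 1.1038
  (24 − 18.224)²/18.224 = 1.8307
  (6 − 11.776)²/11.776 = 2.8331
χ² = 0.7132 + 1.1038 + 1.8307 + 2.8331 = 6.48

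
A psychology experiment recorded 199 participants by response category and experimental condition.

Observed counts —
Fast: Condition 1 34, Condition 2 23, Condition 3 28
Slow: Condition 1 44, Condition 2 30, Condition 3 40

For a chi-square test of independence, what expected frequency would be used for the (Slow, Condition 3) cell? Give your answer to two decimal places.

Row total (Slow) = 114; column total (Condition 3) = 68; grand total N = 199.
Expected count = (row total × column total) / N = 114 × 68 / 199 = 38.95.

38.95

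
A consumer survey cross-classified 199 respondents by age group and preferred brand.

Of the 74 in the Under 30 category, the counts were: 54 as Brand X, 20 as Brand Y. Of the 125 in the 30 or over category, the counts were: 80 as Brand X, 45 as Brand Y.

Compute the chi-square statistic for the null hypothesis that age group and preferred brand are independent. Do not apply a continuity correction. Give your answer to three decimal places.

1.702

Row totals: 74, 125. Column totals: 134, 65. Grand total N = 199.
Expected counts (row total × column total / N):
  Under 30, Brand X: 74×134/199 = 49.8291
  Under 30, Brand Y: 74×65/199 = 24.1709
  30 or over, Brand X: 125×134/199 = 84.1709
  30 or over, Brand Y: 125×65/199 = 40.8291
Contributions (O − E)²/E:
  (54 − 49.8291)²/49.8291 = 0.3491
  (20 − 24.1709)²/24.1709 = 0.7197
  (80 − 84.1709)²/84.1709 = 0.2067
  (45 − 40.8291)²/40.8291 = 0.4261
χ² = 0.3491 + 0.7197 + 0.2067 + 0.4261 = 1.702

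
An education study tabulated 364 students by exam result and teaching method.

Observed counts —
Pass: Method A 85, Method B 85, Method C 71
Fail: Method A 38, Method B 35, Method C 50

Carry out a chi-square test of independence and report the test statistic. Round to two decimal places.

4.68

Row totals: 241, 123. Column totals: 123, 120, 121. Grand total N = 364.
Expected counts (row total × column total / N):
  Pass, Method A: 241×123/364 = 81.437
  Pass, Method B: 241×120/364 = 79.451
  Pass, Method C: 241×121/364 = 80.113
  Fail, Method A: 123×123/364 = 41.563
  Fail, Method B: 123×120/364 = 40.549
  Fail, Method C: 123×121/364 = 40.887
Contributions (O − E)²/E:
  (85 − 81.437)²/81.437 = 0.1559
  (85 − 79.451)²/79.451 = 0.3876
  (71 − 80.113)²/80.113 = 1.0366
  (38 − 41.563)²/41.563 = 0.3054
  (35 − 40.549)²/40.549 = 0.7594
  (50 − 40.887)²/40.887 = 2.0311
χ² = 0.1559 + 0.3876 + 1.0366 + 0.3054 + 0.7594 + 2.0311 = 4.68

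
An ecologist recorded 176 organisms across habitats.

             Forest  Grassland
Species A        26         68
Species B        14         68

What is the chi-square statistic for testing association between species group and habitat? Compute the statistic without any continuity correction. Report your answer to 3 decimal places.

2.795

Row totals: 94, 82. Column totals: 40, 136. Grand total N = 176.
Expected counts (row total × column total / N):
  Species A, Forest: 94×40/176 = 21.3636
  Species A, Grassland: 94×136/176 = 72.6364
  Species B, Forest: 82×40/176 = 18.6364
  Species B, Grassland: 82×136/176 = 63.3636
Contributions (O − E)²/E:
  (26 − 21.3636)²/21.3636 = 1.0062
  (68 − 72.6364)²/72.6364 = 0.2959
  (14 − 18.6364)²/18.6364 = 1.1535
  (68 − 63.3636)²/63.3636 = 0.3393
χ² = 1.0062 + 0.2959 + 1.1535 + 0.3393 = 2.795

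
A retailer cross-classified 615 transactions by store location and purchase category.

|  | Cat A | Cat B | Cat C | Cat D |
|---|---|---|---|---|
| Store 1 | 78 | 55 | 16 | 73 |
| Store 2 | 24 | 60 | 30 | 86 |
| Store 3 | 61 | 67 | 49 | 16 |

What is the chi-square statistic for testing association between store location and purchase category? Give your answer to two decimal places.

Row totals: 222, 200, 193. Column totals: 163, 182, 95, 175. Grand total N = 615.
Expected counts (row total × column total / N):
  Store 1, Cat A: 222×163/615 = 58.839
  Store 1, Cat B: 222×182/615 = 65.698
  Store 1, Cat C: 222×95/615 = 34.293
  Store 1, Cat D: 222×175/615 = 63.171
  Store 2, Cat A: 200×163/615 = 53.008
  Store 2, Cat B: 200×182/615 = 59.187
  Store 2, Cat C: 200×95/615 = 30.894
  Store 2, Cat D: 200×175/615 = 56.911
  Store 3, Cat A: 193×163/615 = 51.153
  Store 3, Cat B: 193×182/615 = 57.115
  Store 3, Cat C: 193×95/615 = 29.813
  Store 3, Cat D: 193×175/615 = 54.919
Contributions (O − E)²/E:
  (78 − 58.839)²/58.839 = 6.2398
  (55 − 65.698)²/65.698 = 1.7420
  (16 − 34.293)²/34.293 = 9.7581
  (73 − 63.171)²/63.171 = 1.5293
  (24 − 53.008)²/53.008 = 15.8743
  (60 − 59.187)²/59.187 = 0.0112
  (30 − 30.894)²/30.894 = 0.0259
  (86 − 56.911)²/56.911 = 14.8683
  (61 − 51.153)²/51.153 = 1.8956
  (67 − 57.115)²/57.115 = 1.7108
  (49 − 29.813)²/29.813 = 12.3483
  (16 − 54.919)²/54.919 = 27.5804
χ² = 6.2398 + 1.7420 + 9.7581 + 1.5293 + 15.8743 + 0.0112 + 0.0259 + 14.8683 + 1.8956 + 1.7108 + 12.3483 + 27.5804 = 93.58

93.58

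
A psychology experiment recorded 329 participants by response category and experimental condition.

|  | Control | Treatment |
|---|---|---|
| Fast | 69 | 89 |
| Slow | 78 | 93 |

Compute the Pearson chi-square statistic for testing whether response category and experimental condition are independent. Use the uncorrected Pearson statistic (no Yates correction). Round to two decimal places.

Row totals: 158, 171. Column totals: 147, 182. Grand total N = 329.
Expected counts (row total × column total / N):
  Fast, Control: 158×147/329 = 70.596
  Fast, Treatment: 158×182/329 = 87.404
  Slow, Control: 171×147/329 = 76.404
  Slow, Treatment: 171×182/329 = 94.596
Contributions (O − E)²/E:
  (69 − 70.596)²/70.596 = 0.0361
  (89 − 87.404)²/87.404 = 0.0291
  (78 − 76.404)²/76.404 = 0.0333
  (93 − 94.596)²/94.596 = 0.0269
χ² = 0.0361 + 0.0291 + 0.0333 + 0.0269 = 0.13

0.13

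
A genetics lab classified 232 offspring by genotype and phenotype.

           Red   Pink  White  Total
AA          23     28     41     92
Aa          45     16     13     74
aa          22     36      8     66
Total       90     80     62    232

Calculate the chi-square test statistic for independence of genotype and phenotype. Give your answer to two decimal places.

44.50

Grand total N = 232.
Expected counts (row total × column total / N):
  AA, Red: 92×90/232 = 35.690
  AA, Pink: 92×80/232 = 31.724
  AA, White: 92×62/232 = 24.586
  Aa, Red: 74×90/232 = 28.707
  Aa, Pink: 74×80/232 = 25.517
  Aa, White: 74×62/232 = 19.776
  aa, Red: 66×90/232 = 25.603
  aa, Pink: 66×80/232 = 22.759
  aa, White: 66×62/232 = 17.638
Contributions (O − E)²/E:
  (23 − 35.690)²/35.690 = 4.5121
  (28 − 31.724)²/31.724 = 0.4372
  (41 − 24.586)²/24.586 = 10.9582
  (45 − 28.707)²/28.707 = 9.2473
  (16 − 25.517)²/25.517 = 3.5495
  (13 − 19.776)²/19.776 = 2.3217
  (22 − 25.603)²/25.603 = 0.5070
  (36 − 22.759)²/22.759 = 7.7035
  (8 − 17.638)²/17.638 = 5.2665
χ² = 4.5121 + 0.4372 + 10.9582 + 9.2473 + 3.5495 + 2.3217 + 0.5070 + 7.7035 + 5.2665 = 44.50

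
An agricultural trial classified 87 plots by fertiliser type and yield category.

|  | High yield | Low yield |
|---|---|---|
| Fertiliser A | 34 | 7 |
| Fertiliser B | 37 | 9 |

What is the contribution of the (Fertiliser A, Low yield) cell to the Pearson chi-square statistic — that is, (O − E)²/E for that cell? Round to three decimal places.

Row total (Fertiliser A) = 41; column total (Low yield) = 16; N = 87.
Expected count E = 41 × 16 / 87 = 7.5402.
Contribution = (O − E)²/E = (7 − 7.5402)² / 7.5402 = 0.039.

0.039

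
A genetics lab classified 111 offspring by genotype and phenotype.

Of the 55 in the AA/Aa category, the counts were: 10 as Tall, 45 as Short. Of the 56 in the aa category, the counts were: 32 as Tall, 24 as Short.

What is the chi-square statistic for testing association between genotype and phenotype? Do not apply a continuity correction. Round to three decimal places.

Row totals: 55, 56. Column totals: 42, 69. Grand total N = 111.
Expected counts (row total × column total / N):
  AA/Aa, Tall: 55×42/111 = 20.8108
  AA/Aa, Short: 55×69/111 = 34.1892
  aa, Tall: 56×42/111 = 21.1892
  aa, Short: 56×69/111 = 34.8108
Contributions (O − E)²/E:
  (10 − 20.8108)²/20.8108 = 5.6160
  (45 − 34.1892)²/34.1892 = 3.4184
  (32 − 21.1892)²/21.1892 = 5.5157
  (24 − 34.8108)²/34.8108 = 3.3574
χ² = 5.6160 + 3.4184 + 5.5157 + 3.3574 = 17.908

17.908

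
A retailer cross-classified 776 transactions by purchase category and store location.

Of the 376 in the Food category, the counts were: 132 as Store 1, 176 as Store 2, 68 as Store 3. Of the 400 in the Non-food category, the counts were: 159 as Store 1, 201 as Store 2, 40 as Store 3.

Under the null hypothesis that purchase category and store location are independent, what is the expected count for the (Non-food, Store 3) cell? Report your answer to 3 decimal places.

Row total (Non-food) = 400; column total (Store 3) = 108; grand total N = 776.
Expected count = (row total × column total) / N = 400 × 108 / 776 = 55.670.

55.670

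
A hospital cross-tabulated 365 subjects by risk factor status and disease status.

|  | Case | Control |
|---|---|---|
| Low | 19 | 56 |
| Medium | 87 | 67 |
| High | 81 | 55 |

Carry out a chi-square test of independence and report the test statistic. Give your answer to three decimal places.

Row totals: 75, 154, 136. Column totals: 187, 178. Grand total N = 365.
Expected counts (row total × column total / N):
  Low, Case: 75×187/365 = 38.4247
  Low, Control: 75×178/365 = 36.5753
  Medium, Case: 154×187/365 = 78.8986
  Medium, Control: 154×178/365 = 75.1014
  High, Case: 136×187/365 = 69.6767
  High, Control: 136×178/365 = 66.3233
Contributions (O − E)²/E:
  (19 − 38.4247)²/38.4247 = 9.8197
  (56 − 36.5753)²/36.5753 = 10.3162
  (87 − 78.8986)²/78.8986 = 0.8319
  (67 − 75.1014)²/75.1014 = 0.8739
  (81 − 69.6767)²/69.6767 = 1.8402
  (55 − 66.3233)²/66.3233 = 1.9332
χ² = 9.8197 + 10.3162 + 0.8319 + 0.8739 + 1.8402 + 1.9332 = 25.615

25.615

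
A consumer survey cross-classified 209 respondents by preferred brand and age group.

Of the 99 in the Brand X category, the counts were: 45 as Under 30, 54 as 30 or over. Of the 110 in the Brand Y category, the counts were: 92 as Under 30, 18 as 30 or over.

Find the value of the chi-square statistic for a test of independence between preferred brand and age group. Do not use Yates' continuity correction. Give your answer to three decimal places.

Row totals: 99, 110. Column totals: 137, 72. Grand total N = 209.
Expected counts (row total × column total / N):
  Brand X, Under 30: 99×137/209 = 64.8947
  Brand X, 30 or over: 99×72/209 = 34.1053
  Brand Y, Under 30: 110×137/209 = 72.1053
  Brand Y, 30 or over: 110×72/209 = 37.8947
Contributions (O − E)²/E:
  (45 − 64.8947)²/64.8947 = 6.0991
  (54 − 34.1053)²/34.1053 = 11.6052
  (92 − 72.1053)²/72.1053 = 5.4892
  (18 − 37.8947)²/37.8947 = 10.4447
χ² = 6.0991 + 11.6052 + 5.4892 + 10.4447 = 33.638

33.638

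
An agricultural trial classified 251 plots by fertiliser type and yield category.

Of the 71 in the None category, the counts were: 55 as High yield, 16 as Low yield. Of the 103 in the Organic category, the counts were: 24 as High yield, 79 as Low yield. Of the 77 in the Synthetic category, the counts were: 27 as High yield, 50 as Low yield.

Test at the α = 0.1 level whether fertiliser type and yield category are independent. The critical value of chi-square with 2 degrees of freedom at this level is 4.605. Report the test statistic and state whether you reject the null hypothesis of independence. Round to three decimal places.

Row totals: 71, 103, 77. Column totals: 106, 145. Grand total N = 251.
Expected counts (row total × column total / N):
  None, High yield: 71×106/251 = 29.9841
  None, Low yield: 71×145/251 = 41.0159
  Organic, High yield: 103×106/251 = 43.4980
  Organic, Low yield: 103×145/251 = 59.5020
  Synthetic, High yield: 77×106/251 = 32.5179
  Synthetic, Low yield: 77×145/251 = 44.4821
Contributions (O − E)²/E:
  (55 − 29.9841)²/29.9841 = 20.8709
  (16 − 41.0159)²/41.0159 = 15.2574
  (24 − 43.4980)²/43.4980 = 8.7400
  (79 − 59.5020)²/59.5020 = 6.3892
  (27 − 32.5179)²/32.5179 = 0.9363
  (50 − 44.4821)²/44.4821 = 0.6845
χ² = 20.8709 + 15.2574 + 8.7400 + 6.3892 + 0.9363 + 0.6845 = 52.878
df = (3−1)(2−1) = 2. Since 52.878 > 4.605, reject the null hypothesis of independence at α = 0.1.

52.878; reject H₀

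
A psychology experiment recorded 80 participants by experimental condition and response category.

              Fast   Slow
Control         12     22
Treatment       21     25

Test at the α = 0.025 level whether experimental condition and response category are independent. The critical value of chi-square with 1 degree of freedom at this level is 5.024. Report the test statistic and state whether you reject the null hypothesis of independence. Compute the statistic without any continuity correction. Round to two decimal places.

0.87; fail to reject H₀

Row totals: 34, 46. Column totals: 33, 47. Grand total N = 80.
Expected counts (row total × column total / N):
  Control, Fast: 34×33/80 = 14.025
  Control, Slow: 34×47/80 = 19.975
  Treatment, Fast: 46×33/80 = 18.975
  Treatment, Slow: 46×47/80 = 27.025
Contributions (O − E)²/E:
  (12 − 14.025)²/14.025 = 0.2924
  (22 − 19.975)²/19.975 = 0.2053
  (21 − 18.975)²/18.975 = 0.2161
  (25 − 27.025)²/27.025 = 0.1517
χ² = 0.2924 + 0.2053 + 0.2161 + 0.1517 = 0.87
df = (2−1)(2−1) = 1. Since 0.87 < 5.024, fail to reject the null hypothesis of independence at α = 0.025.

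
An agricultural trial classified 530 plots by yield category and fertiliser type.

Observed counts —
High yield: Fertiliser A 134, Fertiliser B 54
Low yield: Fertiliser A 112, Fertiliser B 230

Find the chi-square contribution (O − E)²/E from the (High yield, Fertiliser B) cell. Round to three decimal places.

21.686

Row total (High yield) = 188; column total (Fertiliser B) = 284; N = 530.
Expected count E = 188 × 284 / 530 = 100.7396.
Contribution = (O − E)²/E = (54 − 100.7396)² / 100.7396 = 21.686.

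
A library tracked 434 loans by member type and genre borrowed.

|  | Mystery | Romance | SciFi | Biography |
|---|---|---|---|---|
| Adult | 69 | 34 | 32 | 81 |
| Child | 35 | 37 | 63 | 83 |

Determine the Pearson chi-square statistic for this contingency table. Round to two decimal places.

Row totals: 216, 218. Column totals: 104, 71, 95, 164. Grand total N = 434.
Expected counts (row total × column total / N):
  Adult, Mystery: 216×104/434 = 51.760
  Adult, Romance: 216×71/434 = 35.336
  Adult, SciFi: 216×95/434 = 47.281
  Adult, Biography: 216×164/434 = 81.622
  Child, Mystery: 218×104/434 = 52.240
  Child, Romance: 218×71/434 = 35.664
  Child, SciFi: 218×95/434 = 47.719
  Child, Biography: 218×164/434 = 82.378
Contributions (O − E)²/E:
  (69 − 51.760)²/51.760 = 5.7422
  (34 − 35.336)²/35.336 = 0.0505
  (32 − 47.281)²/47.281 = 4.9387
  (81 − 81.622)²/81.622 = 0.0047
  (35 − 52.240)²/52.240 = 5.6895
  (37 − 35.664)²/35.664 = 0.0500
  (63 − 47.719)²/47.719 = 4.8934
  (83 − 82.378)²/82.378 = 0.0047
χ² = 5.7422 + 0.0505 + 4.9387 + 0.0047 + 5.6895 + 0.0500 + 4.8934 + 0.0047 = 21.37

21.37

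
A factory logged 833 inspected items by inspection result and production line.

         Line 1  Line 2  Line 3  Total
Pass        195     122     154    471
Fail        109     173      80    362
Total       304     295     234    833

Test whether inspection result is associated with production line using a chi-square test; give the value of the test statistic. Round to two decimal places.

Grand total N = 833.
Expected counts (row total × column total / N):
  Pass, Line 1: 471×304/833 = 171.890
  Pass, Line 2: 471×295/833 = 166.801
  Pass, Line 3: 471×234/833 = 132.310
  Fail, Line 1: 362×304/833 = 132.110
  Fail, Line 2: 362×295/833 = 128.199
  Fail, Line 3: 362×234/833 = 101.690
Contributions (O − E)²/E:
  (195 − 171.890)²/171.890 = 3.1071
  (122 − 166.801)²/166.801 = 12.0331
  (154 − 132.310)²/132.310 = 3.5557
  (109 − 132.110)²/132.110 = 4.0426
  (173 − 128.199)²/128.199 = 15.6564
  (80 − 101.690)²/101.690 = 4.6264
χ² = 3.1071 + 12.0331 + 3.5557 + 4.0426 + 15.6564 + 4.6264 = 43.02

43.02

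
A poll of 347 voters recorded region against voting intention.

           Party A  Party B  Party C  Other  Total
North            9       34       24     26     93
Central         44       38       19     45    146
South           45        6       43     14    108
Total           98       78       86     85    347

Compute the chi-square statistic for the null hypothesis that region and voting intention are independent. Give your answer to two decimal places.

67.96

Grand total N = 347.
Expected counts (row total × column total / N):
  North, Party A: 93×98/347 = 26.2651
  North, Party B: 93×78/347 = 20.9049
  North, Party C: 93×86/347 = 23.0490
  North, Other: 93×85/347 = 22.7810
  Central, Party A: 146×98/347 = 41.2334
  Central, Party B: 146×78/347 = 32.8184
  Central, Party C: 146×86/347 = 36.1844
  Central, Other: 146×85/347 = 35.7637
  South, Party A: 108×98/347 = 30.5014
  South, Party B: 108×78/347 = 24.2767
  South, Party C: 108×86/347 = 26.7666
  South, Other: 108×85/347 = 26.4553
Contributions (O − E)²/E:
  (9 − 26.2651)²/26.2651 = 11.3490
  (34 − 20.9049)²/20.9049 = 8.2029
  (24 − 23.0490)²/23.0490 = 0.0392
  (26 − 22.7810)²/22.7810 = 0.4549
  (44 − 41.2334)²/41.2334 = 0.1856
  (38 − 32.8184)²/32.8184 = 0.8181
  (19 − 36.1844)²/36.1844 = 8.1611
  (45 − 35.7637)²/35.7637 = 2.3854
  (45 − 30.5014)²/30.5014 = 6.8918
  (6 − 24.2767)²/24.2767 = 13.7596
  (43 − 26.7666)²/26.7666 = 9.8452
  (14 − 26.4553)²/26.4553 = 5.8640
χ² = 11.3490 + 8.2029 + 0.0392 + 0.4549 + 0.1856 + 0.8181 + 8.1611 + 2.3854 + 6.8918 + 13.7596 + 9.8452 + 5.8640 = 67.96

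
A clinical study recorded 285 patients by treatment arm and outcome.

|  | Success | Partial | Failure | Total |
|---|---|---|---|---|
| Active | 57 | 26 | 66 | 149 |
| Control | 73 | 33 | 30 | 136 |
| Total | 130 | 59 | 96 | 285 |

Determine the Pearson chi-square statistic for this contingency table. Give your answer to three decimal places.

15.740

Grand total N = 285.
Expected counts (row total × column total / N):
  Active, Success: 149×130/285 = 67.9649
  Active, Partial: 149×59/285 = 30.8456
  Active, Failure: 149×96/285 = 50.1895
  Control, Success: 136×130/285 = 62.0351
  Control, Partial: 136×59/285 = 28.1544
  Control, Failure: 136×96/285 = 45.8105
Contributions (O − E)²/E:
  (57 − 67.9649)²/67.9649 = 1.7690
  (26 − 30.8456)²/30.8456 = 0.7612
  (66 − 50.1895)²/50.1895 = 4.9806
  (73 − 62.0351)²/62.0351 = 1.9381
  (33 − 28.1544)²/28.1544 = 0.8340
  (30 − 45.8105)²/45.8105 = 5.4567
χ² = 1.7690 + 0.7612 + 4.9806 + 1.9381 + 0.8340 + 5.4567 = 15.740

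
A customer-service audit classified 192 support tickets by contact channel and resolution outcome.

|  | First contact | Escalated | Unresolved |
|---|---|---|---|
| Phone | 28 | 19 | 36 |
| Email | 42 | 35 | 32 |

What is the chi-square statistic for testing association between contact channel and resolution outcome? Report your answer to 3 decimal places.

Row totals: 83, 109. Column totals: 70, 54, 68. Grand total N = 192.
Expected counts (row total × column total / N):
  Phone, First contact: 83×70/192 = 30.2604
  Phone, Escalated: 83×54/192 = 23.3438
  Phone, Unresolved: 83×68/192 = 29.3958
  Email, First contact: 109×70/192 = 39.7396
  Email, Escalated: 109×54/192 = 30.6562
  Email, Unresolved: 109×68/192 = 38.6042
Contributions (O − E)²/E:
  (28 − 30.2604)²/30.2604 = 0.1688
  (19 − 23.3438)²/23.3438 = 0.8083
  (36 − 29.3958)²/29.3958 = 1.4837
  (42 − 39.7396)²/39.7396 = 0.1286
  (35 − 30.6562)²/30.6562 = 0.6155
  (32 − 38.6042)²/38.6042 = 1.1298
χ² = 0.1688 + 0.8083 + 1.4837 + 0.1286 + 0.6155 + 1.1298 = 4.335

4.335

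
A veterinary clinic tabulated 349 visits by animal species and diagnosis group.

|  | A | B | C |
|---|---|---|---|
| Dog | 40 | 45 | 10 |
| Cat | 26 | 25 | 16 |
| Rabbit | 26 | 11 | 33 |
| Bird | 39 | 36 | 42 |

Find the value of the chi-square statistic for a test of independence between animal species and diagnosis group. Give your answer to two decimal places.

35.41

Row totals: 95, 67, 70, 117. Column totals: 131, 117, 101. Grand total N = 349.
Expected counts (row total × column total / N):
  Dog, A: 95×131/349 = 35.659
  Dog, B: 95×117/349 = 31.848
  Dog, C: 95×101/349 = 27.493
  Cat, A: 67×131/349 = 25.149
  Cat, B: 67×117/349 = 22.461
  Cat, C: 67×101/349 = 19.390
  Rabbit, A: 70×131/349 = 26.275
  Rabbit, B: 70×117/349 = 23.467
  Rabbit, C: 70×101/349 = 20.258
  Bird, A: 117×131/349 = 43.917
  Bird, B: 117×117/349 = 39.223
  Bird, C: 117×101/349 = 33.860
Contributions (O − E)²/E:
  (40 − 35.659)²/35.659 = 0.5285
  (45 − 31.848)²/31.848 = 5.4313
  (10 − 27.493)²/27.493 = 11.1303
  (26 − 25.149)²/25.149 = 0.0288
  (25 − 22.461)²/22.461 = 0.2870
  (16 − 19.390)²/19.390 = 0.5927
  (26 − 26.275)²/26.275 = 0.0029
  (11 − 23.467)²/23.467 = 6.6232
  (33 − 20.258)²/20.258 = 8.0145
  (39 − 43.917)²/43.917 = 0.5505
  (36 − 39.223)²/39.223 = 0.2648
  (42 − 33.860)²/33.860 = 1.9569
χ² = 0.5285 + 5.4313 + 11.1303 + 0.0288 + 0.2870 + 0.5927 + 0.0029 + 6.6232 + 8.0145 + 0.5505 + 0.2648 + 1.9569 = 35.41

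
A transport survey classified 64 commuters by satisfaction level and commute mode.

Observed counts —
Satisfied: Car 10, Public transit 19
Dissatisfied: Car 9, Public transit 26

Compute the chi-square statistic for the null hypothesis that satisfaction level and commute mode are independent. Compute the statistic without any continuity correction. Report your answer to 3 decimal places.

Row totals: 29, 35. Column totals: 19, 45. Grand total N = 64.
Expected counts (row total × column total / N):
  Satisfied, Car: 29×19/64 = 8.6094
  Satisfied, Public transit: 29×45/64 = 20.3906
  Dissatisfied, Car: 35×19/64 = 10.3906
  Dissatisfied, Public transit: 35×45/64 = 24.6094
Contributions (O − E)²/E:
  (10 − 8.6094)²/8.6094 = 0.2246
  (19 − 20.3906)²/20.3906 = 0.0948
  (9 − 10.3906)²/10.3906 = 0.1861
  (26 − 24.6094)²/24.6094 = 0.0786
χ² = 0.2246 + 0.0948 + 0.1861 + 0.0786 = 0.584

0.584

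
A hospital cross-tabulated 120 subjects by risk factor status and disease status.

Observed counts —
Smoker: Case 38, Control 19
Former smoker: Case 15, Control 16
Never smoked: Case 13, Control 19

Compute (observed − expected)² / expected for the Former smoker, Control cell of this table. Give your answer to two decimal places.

0.30

Row total (Former smoker) = 31; column total (Control) = 54; N = 120.
Expected count E = 31 × 54 / 120 = 13.950.
Contribution = (O − E)²/E = (16 − 13.950)² / 13.950 = 0.30.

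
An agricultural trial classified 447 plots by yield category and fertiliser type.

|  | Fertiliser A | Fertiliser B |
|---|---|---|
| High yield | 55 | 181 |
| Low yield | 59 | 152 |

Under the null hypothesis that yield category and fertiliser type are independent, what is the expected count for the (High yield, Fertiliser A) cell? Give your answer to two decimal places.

60.19

Row total (High yield) = 236; column total (Fertiliser A) = 114; grand total N = 447.
Expected count = (row total × column total) / N = 236 × 114 / 447 = 60.19.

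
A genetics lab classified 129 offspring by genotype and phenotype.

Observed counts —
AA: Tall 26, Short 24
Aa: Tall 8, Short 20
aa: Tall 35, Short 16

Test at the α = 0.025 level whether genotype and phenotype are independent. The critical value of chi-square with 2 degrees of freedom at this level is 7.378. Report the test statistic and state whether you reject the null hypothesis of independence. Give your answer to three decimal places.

Row totals: 50, 28, 51. Column totals: 69, 60. Grand total N = 129.
Expected counts (row total × column total / N):
  AA, Tall: 50×69/129 = 26.74419
  AA, Short: 50×60/129 = 23.25581
  Aa, Tall: 28×69/129 = 14.97674
  Aa, Short: 28×60/129 = 13.02326
  aa, Tall: 51×69/129 = 27.27907
  aa, Short: 51×60/129 = 23.72093
Contributions (O − E)²/E:
  (26 − 26.74419)²/26.74419 = 0.0207
  (24 − 23.25581)²/23.25581 = 0.0238
  (8 − 14.97674)²/14.97674 = 3.2500
  (20 − 13.02326)²/13.02326 = 3.7375
  (35 − 27.27907)²/27.27907 = 2.1853
  (16 − 23.72093)²/23.72093 = 2.5131
χ² = 0.0207 + 0.0238 + 3.2500 + 3.7375 + 2.1853 + 2.5131 = 11.730
df = (3−1)(2−1) = 2. Since 11.730 > 7.378, reject the null hypothesis of independence at α = 0.025.

11.730; reject H₀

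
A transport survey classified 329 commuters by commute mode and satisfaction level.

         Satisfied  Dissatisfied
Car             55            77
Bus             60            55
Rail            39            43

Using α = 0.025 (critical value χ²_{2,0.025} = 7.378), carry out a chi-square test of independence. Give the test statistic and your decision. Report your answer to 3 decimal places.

Row totals: 132, 115, 82. Column totals: 154, 175. Grand total N = 329.
Expected counts (row total × column total / N):
  Car, Satisfied: 132×154/329 = 61.7872
  Car, Dissatisfied: 132×175/329 = 70.2128
  Bus, Satisfied: 115×154/329 = 53.8298
  Bus, Dissatisfied: 115×175/329 = 61.1702
  Rail, Satisfied: 82×154/329 = 38.3830
  Rail, Dissatisfied: 82×175/329 = 43.6170
Contributions (O − E)²/E:
  (55 − 61.7872)²/61.7872 = 0.7456
  (77 − 70.2128)²/70.2128 = 0.6561
  (60 − 53.8298)²/53.8298 = 0.7073
  (55 − 61.1702)²/61.1702 = 0.6224
  (39 − 38.3830)²/38.3830 = 0.0099
  (43 − 43.6170)²/43.6170 = 0.0087
χ² = 0.7456 + 0.6561 + 0.7073 + 0.6224 + 0.0099 + 0.0087 = 2.750
df = (3−1)(2−1) = 2. Since 2.750 < 7.378, fail to reject the null hypothesis of independence at α = 0.025.

2.750; fail to reject H₀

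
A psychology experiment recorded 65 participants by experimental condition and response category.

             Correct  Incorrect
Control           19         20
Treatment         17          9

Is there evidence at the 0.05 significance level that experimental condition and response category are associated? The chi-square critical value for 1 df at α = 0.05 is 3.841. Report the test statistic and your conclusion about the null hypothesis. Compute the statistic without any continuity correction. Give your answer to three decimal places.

1.754; fail to reject H₀

Row totals: 39, 26. Column totals: 36, 29. Grand total N = 65.
Expected counts (row total × column total / N):
  Control, Correct: 39×36/65 = 21.6000
  Control, Incorrect: 39×29/65 = 17.4000
  Treatment, Correct: 26×36/65 = 14.4000
  Treatment, Incorrect: 26×29/65 = 11.6000
Contributions (O − E)²/E:
  (19 − 21.6000)²/21.6000 = 0.3130
  (20 − 17.4000)²/17.4000 = 0.3885
  (17 − 14.4000)²/14.4000 = 0.4694
  (9 − 11.6000)²/11.6000 = 0.5828
χ² = 0.3130 + 0.3885 + 0.4694 + 0.5828 = 1.754
df = (2−1)(2−1) = 1. Since 1.754 < 3.841, fail to reject the null hypothesis of independence at α = 0.05.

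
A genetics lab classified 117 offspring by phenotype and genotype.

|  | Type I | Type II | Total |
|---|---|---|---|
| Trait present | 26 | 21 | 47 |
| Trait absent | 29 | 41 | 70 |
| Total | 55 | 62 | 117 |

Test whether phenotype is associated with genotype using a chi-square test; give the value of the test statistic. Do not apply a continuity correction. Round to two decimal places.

2.18

Grand total N = 117.
Expected counts (row total × column total / N):
  Trait present, Type I: 47×55/117 = 22.094
  Trait present, Type II: 47×62/117 = 24.906
  Trait absent, Type I: 70×55/117 = 32.906
  Trait absent, Type II: 70×62/117 = 37.094
Contributions (O − E)²/E:
  (26 − 22.094)²/22.094 = 0.6905
  (21 − 24.906)²/24.906 = 0.6126
  (29 − 32.906)²/32.906 = 0.4636
  (41 − 37.094)²/37.094 = 0.4113
χ² = 0.6905 + 0.6126 + 0.4636 + 0.4113 = 2.18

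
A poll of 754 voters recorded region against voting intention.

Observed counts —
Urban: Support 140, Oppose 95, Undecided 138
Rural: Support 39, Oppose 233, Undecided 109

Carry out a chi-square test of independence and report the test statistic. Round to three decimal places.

118.383

Row totals: 373, 381. Column totals: 179, 328, 247. Grand total N = 754.
Expected counts (row total × column total / N):
  Urban, Support: 373×179/754 = 88.5504
  Urban, Oppose: 373×328/754 = 162.2599
  Urban, Undecided: 373×247/754 = 122.1897
  Rural, Support: 381×179/754 = 90.4496
  Rural, Oppose: 381×328/754 = 165.7401
  Rural, Undecided: 381×247/754 = 124.8103
Contributions (O − E)²/E:
  (140 − 88.5504)²/88.5504 = 29.8933
  (95 − 162.2599)²/162.2599 = 27.8805
  (138 − 122.1897)²/122.1897 = 2.0457
  (39 − 90.4496)²/90.4496 = 29.2656
  (233 − 165.7401)²/165.7401 = 27.2951
  (109 − 124.8103)²/124.8103 = 2.0028
χ² = 29.8933 + 27.8805 + 2.0457 + 29.2656 + 27.2951 + 2.0028 = 118.383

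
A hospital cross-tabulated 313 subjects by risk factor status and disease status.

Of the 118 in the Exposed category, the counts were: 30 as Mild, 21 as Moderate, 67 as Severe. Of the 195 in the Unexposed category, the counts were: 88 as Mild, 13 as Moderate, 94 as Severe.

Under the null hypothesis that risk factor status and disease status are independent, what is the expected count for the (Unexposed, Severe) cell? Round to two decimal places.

100.30

Row total (Unexposed) = 195; column total (Severe) = 161; grand total N = 313.
Expected count = (row total × column total) / N = 195 × 161 / 313 = 100.30.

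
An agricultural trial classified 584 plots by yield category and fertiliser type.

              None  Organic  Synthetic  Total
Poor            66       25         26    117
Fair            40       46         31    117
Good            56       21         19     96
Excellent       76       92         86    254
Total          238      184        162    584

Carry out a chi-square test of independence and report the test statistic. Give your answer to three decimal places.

Grand total N = 584.
Expected counts (row total × column total / N):
  Poor, None: 117×238/584 = 47.6815
  Poor, Organic: 117×184/584 = 36.8630
  Poor, Synthetic: 117×162/584 = 32.4555
  Fair, None: 117×238/584 = 47.6815
  Fair, Organic: 117×184/584 = 36.8630
  Fair, Synthetic: 117×162/584 = 32.4555
  Good, None: 96×238/584 = 39.1233
  Good, Organic: 96×184/584 = 30.2466
  Good, Synthetic: 96×162/584 = 26.6301
  Excellent, None: 254×238/584 = 103.5137
  Excellent, Organic: 254×184/584 = 80.0274
  Excellent, Synthetic: 254×162/584 = 70.4589
Contributions (O − E)²/E:
  (66 − 47.6815)²/47.6815 = 7.0377
  (25 − 36.8630)²/36.8630 = 3.8177
  (26 − 32.4555)²/32.4555 = 1.2840
  (40 − 47.6815)²/47.6815 = 1.2375
  (46 − 36.8630)²/36.8630 = 2.2647
  (31 − 32.4555)²/32.4555 = 0.0653
  (56 − 39.1233)²/39.1233 = 7.2801
  (21 − 30.2466)²/30.2466 = 2.8268
  (19 − 26.6301)²/26.6301 = 2.1862
  (76 − 103.5137)²/103.5137 = 7.3131
  (92 − 80.0274)²/80.0274 = 1.7912
  (86 − 70.4589)²/70.4589 = 3.4279
χ² = 7.0377 + 3.8177 + 1.2840 + 1.2375 + 2.2647 + 0.0653 + 7.2801 + 2.8268 + 2.1862 + 7.3131 + 1.7912 + 3.4279 = 40.532

40.532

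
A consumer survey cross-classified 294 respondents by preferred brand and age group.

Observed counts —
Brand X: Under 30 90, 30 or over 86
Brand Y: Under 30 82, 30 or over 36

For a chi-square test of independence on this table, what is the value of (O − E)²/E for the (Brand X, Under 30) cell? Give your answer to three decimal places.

1.633

Row total (Brand X) = 176; column total (Under 30) = 172; N = 294.
Expected count E = 176 × 172 / 294 = 102.9660.
Contribution = (O − E)²/E = (90 − 102.9660)² / 102.9660 = 1.633.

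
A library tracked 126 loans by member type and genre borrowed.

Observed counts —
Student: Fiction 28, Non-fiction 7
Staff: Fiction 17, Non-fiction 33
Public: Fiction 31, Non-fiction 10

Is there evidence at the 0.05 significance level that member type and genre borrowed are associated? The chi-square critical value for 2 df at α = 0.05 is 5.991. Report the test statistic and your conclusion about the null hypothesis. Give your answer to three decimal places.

Row totals: 35, 50, 41. Column totals: 76, 50. Grand total N = 126.
Expected counts (row total × column total / N):
  Student, Fiction: 35×76/126 = 21.1111
  Student, Non-fiction: 35×50/126 = 13.8889
  Staff, Fiction: 50×76/126 = 30.1587
  Staff, Non-fiction: 50×50/126 = 19.8413
  Public, Fiction: 41×76/126 = 24.7302
  Public, Non-fiction: 41×50/126 = 16.2698
Contributions (O − E)²/E:
  (28 − 21.1111)²/21.1111 = 2.2480
  (7 − 13.8889)²/13.8889 = 3.4169
  (17 − 30.1587)²/30.1587 = 5.7413
  (33 − 19.8413)²/19.8413 = 8.7268
  (31 − 24.7302)²/24.7302 = 1.5896
  (10 − 16.2698)²/16.2698 = 2.4162
χ² = 2.2480 + 3.4169 + 5.7413 + 8.7268 + 1.5896 + 2.4162 = 24.139
df = (3−1)(2−1) = 2. Since 24.139 > 5.991, reject the null hypothesis of independence at α = 0.05.

24.139; reject H₀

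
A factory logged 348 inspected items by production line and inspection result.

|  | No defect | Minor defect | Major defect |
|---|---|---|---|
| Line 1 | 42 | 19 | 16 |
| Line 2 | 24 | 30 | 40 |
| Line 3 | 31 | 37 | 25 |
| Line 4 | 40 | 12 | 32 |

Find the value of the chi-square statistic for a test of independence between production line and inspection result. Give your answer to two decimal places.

Row totals: 77, 94, 93, 84. Column totals: 137, 98, 113. Grand total N = 348.
Expected counts (row total × column total / N):
  Line 1, No defect: 77×137/348 = 30.313
  Line 1, Minor defect: 77×98/348 = 21.684
  Line 1, Major defect: 77×113/348 = 25.003
  Line 2, No defect: 94×137/348 = 37.006
  Line 2, Minor defect: 94×98/348 = 26.471
  Line 2, Major defect: 94×113/348 = 30.523
  Line 3, No defect: 93×137/348 = 36.612
  Line 3, Minor defect: 93×98/348 = 26.190
  Line 3, Major defect: 93×113/348 = 30.198
  Line 4, No defect: 84×137/348 = 33.069
  Line 4, Minor defect: 84×98/348 = 23.655
  Line 4, Major defect: 84×113/348 = 27.276
Contributions (O − E)²/E:
  (42 − 30.313)²/30.313 = 4.5059
  (19 − 21.684)²/21.684 = 0.3322
  (16 − 25.003)²/25.003 = 3.2418
  (24 − 37.006)²/37.006 = 4.5710
  (30 − 26.471)²/26.471 = 0.4705
  (40 − 30.523)²/30.523 = 2.9425
  (31 − 36.612)²/36.612 = 0.8602
  (37 − 26.190)²/26.190 = 4.4619
  (25 − 30.198)²/30.198 = 0.8947
  (40 − 33.069)²/33.069 = 1.4527
  (12 − 23.655)²/23.655 = 5.7425
  (32 − 27.276)²/27.276 = 0.8182
χ² = 4.5059 + 0.3322 + 3.2418 + 4.5710 + 0.4705 + 2.9425 + 0.8602 + 4.4619 + 0.8947 + 1.4527 + 5.7425 + 0.8182 = 30.29

30.29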